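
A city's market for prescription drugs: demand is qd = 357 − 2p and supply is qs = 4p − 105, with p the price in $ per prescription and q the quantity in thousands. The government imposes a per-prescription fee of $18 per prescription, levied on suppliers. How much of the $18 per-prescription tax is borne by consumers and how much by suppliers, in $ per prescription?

Before the tax: set 357 − 2p = 4p − 105 → p* = $77, q* = 203.
With the tax collected from suppliers, supply shifts: qs = 4(p − 18) − 105.
Solving gives q = 179 with consumers paying $89 and suppliers receiving $71 (the $18 wedge).
Burden on consumers: $12; on suppliers: $6. (They sum to $18.)

Consumers bear $12 per prescription; suppliers bear $6 per prescription.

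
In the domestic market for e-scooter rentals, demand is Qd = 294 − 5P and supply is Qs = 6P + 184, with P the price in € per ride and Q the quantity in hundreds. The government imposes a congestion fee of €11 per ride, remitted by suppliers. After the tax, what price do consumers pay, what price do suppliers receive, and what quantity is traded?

Before the tax: set 294 − 5P = 6P + 184 → P* = €10, Q* = 244.
With the tax collected from suppliers, supply shifts: Qs = 6(P − 11) + 184.
New equilibrium: consumers pay €16, suppliers receive €5, Q = 214. (Wedge: Pb − Ps = 11.)
The less price-elastic side of the market bears the larger share of a per-unit tax.

Consumers pay €16; suppliers receive €5; quantity = 214.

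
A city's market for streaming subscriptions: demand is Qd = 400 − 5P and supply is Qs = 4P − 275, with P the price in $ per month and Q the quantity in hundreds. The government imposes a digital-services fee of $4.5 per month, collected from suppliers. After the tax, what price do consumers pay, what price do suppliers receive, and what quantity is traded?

Without the tax, 400 − 5P = 4P − 275 gives 9P = 675, so P* = $75 and Q* = 25.
With the tax collected from suppliers, supply shifts: Qs = 4(P − 4.5) − 275.
New equilibrium: consumers pay $77, suppliers receive $72.5, Q = 15. (Wedge: Pb − Ps = 4.5.)
The less price-elastic side of the market bears the larger share of a per-unit tax.

Consumers pay $77; suppliers receive $72.5; quantity = 15.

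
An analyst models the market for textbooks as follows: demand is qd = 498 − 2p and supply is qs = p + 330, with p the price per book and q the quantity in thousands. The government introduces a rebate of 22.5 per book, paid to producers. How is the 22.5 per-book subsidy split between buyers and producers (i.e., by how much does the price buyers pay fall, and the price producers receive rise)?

Before the subsidy: set 498 − 2p = p + 330 → p* = 56, q* = 386.
With a per-unit subsidy paid to producers, each receives p + 22.5 per unit sold, so supply becomes qs = (p + 22.5) + 330.
New equilibrium: buyers pay 48.5, producers receive 71, q = 401. (Wedge: pb − ps = −22.5.)
Gain to buyers: 7.5; to producers: 15. (They sum to 22.5.)

Buyers gain 7.5 per book; producers gain 15 per book.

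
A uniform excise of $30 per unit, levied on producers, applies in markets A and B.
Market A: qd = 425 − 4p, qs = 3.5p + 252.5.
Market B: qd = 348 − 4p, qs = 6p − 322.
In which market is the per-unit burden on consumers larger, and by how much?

Market A: pre-tax p* = $23, q* = 333; post-tax q = 277; per-unit burden on consumers = $14.
Market B: pre-tax p* = $67, q* = 80; post-tax q = 8; per-unit burden on consumers = $18.
Difference: $14 vs $18 → market B is larger by $4.

Market B, by $4.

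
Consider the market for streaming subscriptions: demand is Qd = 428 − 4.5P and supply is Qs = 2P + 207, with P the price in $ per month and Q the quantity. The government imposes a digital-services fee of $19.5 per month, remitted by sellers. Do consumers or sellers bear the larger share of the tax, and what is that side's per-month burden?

Sellers bear the larger share: $13.5 per month.

Without the tax, 428 − 4.5P = 2P + 207 gives 6.5P = 221, so P* = $34 and Q* = 275.
With the tax collected from sellers, supply shifts: Qs = 2(P − 19.5) + 207.
Solving gives Q = 248 with consumers paying $40 and sellers receiving $20.5 (the $19.5 wedge).
Per-month burden: consumers $6, sellers $13.5.
Sellers take the larger share because supply is less price-elastic here (demand slope 4.5 vs supply slope 2).
The less price-elastic side of the market bears the larger share of a per-unit tax.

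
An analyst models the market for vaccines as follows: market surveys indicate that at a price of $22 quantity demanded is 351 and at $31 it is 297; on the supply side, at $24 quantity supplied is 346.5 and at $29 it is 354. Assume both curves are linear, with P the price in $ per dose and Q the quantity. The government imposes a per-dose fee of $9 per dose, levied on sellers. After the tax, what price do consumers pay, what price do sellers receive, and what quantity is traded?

Consumers pay $24.8; sellers receive $15.8; quantity = 334.2.

Demand slope: (297 − 351)/(31 − 22) = -6, so Qd = 483 − 6P.
Supply slope: (354 − 346.5)/(29 − 24) = 1.5, so Qs = 1.5P + 310.5.
Before the tax: set 483 − 6P = 1.5P + 310.5 → P* = $23, Q* = 345.
With the tax collected from sellers, supply shifts: Qs = 1.5(P − 9) + 310.5.
Solving gives Q = 334.2 with consumers paying $24.8 and sellers receiving $15.8 (the $9 wedge).
The less price-elastic side of the market bears the larger share of a per-unit tax.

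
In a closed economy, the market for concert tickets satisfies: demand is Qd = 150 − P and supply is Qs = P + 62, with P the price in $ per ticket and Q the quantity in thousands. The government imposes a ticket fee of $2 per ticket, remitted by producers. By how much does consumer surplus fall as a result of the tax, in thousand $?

Consumer surplus falls by $105.5 thousand.

Before the tax: set 150 − P = P + 62 → P* = $44, Q* = 106.
With the tax collected from producers, supply shifts: Qs = (P − 2) + 62.
Solving gives Q = 105 with buyers paying $45 and producers receiving $43 (the $2 wedge).
ΔCS is the trapezoid between Q = 105 and Q = 106 of height $1: ½ · (106 + 105) · 1 = $105.5.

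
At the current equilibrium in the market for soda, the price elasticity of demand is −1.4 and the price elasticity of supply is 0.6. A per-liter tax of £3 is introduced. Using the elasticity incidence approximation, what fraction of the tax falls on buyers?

Incidence ratio: buyers' share ≈ εs / (εs + |εd|) = 0.6 / (0.6 + 1.4) = 0.3.
Supply is the less elastic side, so buyers bear the smaller share.

Buyers' share ≈ 0.3.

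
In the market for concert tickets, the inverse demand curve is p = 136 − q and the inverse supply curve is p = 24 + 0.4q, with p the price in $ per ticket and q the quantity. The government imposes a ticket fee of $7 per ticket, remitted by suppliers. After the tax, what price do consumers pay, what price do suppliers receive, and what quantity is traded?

Rewrite in direct form: qd = 136 − p and qs = 2.5p − 60.
Before the tax: set 136 − p = 2.5p − 60 → p* = $56, q* = 80.
With the tax collected from suppliers, supply shifts: qs = 2.5(p − 7) − 60.
Solving gives q = 75 with consumers paying $61 and suppliers receiving $54 (the $7 wedge).
The less price-elastic side of the market bears the larger share of a per-unit tax.

Consumers pay $61; suppliers receive $54; quantity = 75.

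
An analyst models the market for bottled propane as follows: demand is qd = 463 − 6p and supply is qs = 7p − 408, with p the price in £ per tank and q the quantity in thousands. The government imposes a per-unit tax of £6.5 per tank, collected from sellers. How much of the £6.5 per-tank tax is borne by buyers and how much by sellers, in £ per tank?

Before the tax: set 463 − 6p = 7p − 408 → p* = £67, q* = 61.
With the tax collected from sellers, supply shifts: qs = 7(p − 6.5) − 408.
New equilibrium: buyers pay £70.5, sellers receive £64, q = 40. (Wedge: pb − ps = 6.5.)
Burden on buyers: £3.5; on sellers: £3. (They sum to £6.5.)

Buyers bear £3.5 per tank; sellers bear £3 per tank.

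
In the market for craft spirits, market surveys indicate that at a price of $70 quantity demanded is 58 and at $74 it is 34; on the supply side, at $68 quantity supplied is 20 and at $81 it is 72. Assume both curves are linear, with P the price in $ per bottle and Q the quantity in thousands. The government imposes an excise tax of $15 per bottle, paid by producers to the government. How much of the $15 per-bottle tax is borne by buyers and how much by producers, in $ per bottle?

Demand slope: (34 − 58)/(74 − 70) = -6, so Qd = 478 − 6P.
Supply slope: (72 − 20)/(81 − 68) = 4, so Qs = 4P − 252.
Without the tax, 478 − 6P = 4P − 252 gives 10P = 730, so P* = $73 and Q* = 40.
With the tax collected from producers, supply shifts: Qs = 4(P − 15) − 252.
New equilibrium: buyers pay $79, producers receive $64, Q = 4. (Wedge: Pb − Ps = 15.)
Burden on buyers: $6; on producers: $9. (They sum to $15.)

Buyers bear $6 per bottle; producers bear $9 per bottle.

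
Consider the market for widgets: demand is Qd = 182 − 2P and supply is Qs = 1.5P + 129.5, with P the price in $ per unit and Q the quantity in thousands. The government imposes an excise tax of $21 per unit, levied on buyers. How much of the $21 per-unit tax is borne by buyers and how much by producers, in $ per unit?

Buyers bear $9 per unit; producers bear $12 per unit.

Without the tax, 182 − 2P = 1.5P + 129.5 gives 3.5P = 52.5, so P* = $15 and Q* = 152.
With the tax collected from buyers, demand (in seller-price terms) shifts: Qd = 182 − 2(P + 21).
New equilibrium: buyers pay $24, producers receive $3, Q = 134. (Wedge: Pb − Ps = 21.)
Burden on buyers: $9; on producers: $12. (They sum to $21.)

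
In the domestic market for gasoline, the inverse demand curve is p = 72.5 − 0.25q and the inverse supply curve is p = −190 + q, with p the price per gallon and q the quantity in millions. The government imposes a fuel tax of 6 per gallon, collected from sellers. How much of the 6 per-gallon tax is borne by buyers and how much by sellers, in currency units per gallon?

Buyers bear 1.2 per gallon; sellers bear 4.8 per gallon.

Rewrite in direct form: qd = 290 − 4p and qs = p + 190.
Before the tax: set 290 − 4p = p + 190 → p* = 20, q* = 210.
With the tax collected from sellers, supply shifts: qs = (p − 6) + 190.
New equilibrium: buyers pay 21.2, sellers receive 15.2, q = 205.2. (Wedge: pb − ps = 6.)
Burden on buyers: 1.2; on sellers: 4.8. (They sum to 6.)
The less price-elastic side of the market bears the larger share of a per-unit tax.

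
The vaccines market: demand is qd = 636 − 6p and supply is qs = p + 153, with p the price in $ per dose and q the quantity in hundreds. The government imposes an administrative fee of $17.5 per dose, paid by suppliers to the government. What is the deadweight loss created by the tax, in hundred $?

Before the tax: set 636 − 6p = p + 153 → p* = $69, q* = 222.
With the tax collected from suppliers, supply shifts: qs = (p − 17.5) + 153.
Solving gives q = 207 with consumers paying $71.5 and suppliers receiving $54 (the $17.5 wedge).
Quantity falls by |ΔQ| = |222 − 207| = 15.
DWL = ½ · t · |ΔQ| = ½ · 17.5 · 15 = $131.25.

Deadweight loss = $131.25 hundred.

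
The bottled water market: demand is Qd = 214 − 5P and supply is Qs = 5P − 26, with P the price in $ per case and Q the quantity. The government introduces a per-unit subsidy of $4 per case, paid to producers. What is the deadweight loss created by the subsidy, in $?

Deadweight loss = $20.

Before the subsidy: set 214 − 5P = 5P − 26 → P* = $24, Q* = 94.
With a per-unit subsidy paid to producers, each receives P + 4 per unit sold, so supply becomes Qs = 5(P + 4) − 26.
New equilibrium: buyers pay $22, producers receive $26, Q = 104. (Wedge: Pb − Ps = −4.)
Quantity rises by |ΔQ| = |94 − 104| = 10.
DWL = ½ · t · |ΔQ| = ½ · 4 · 10 = $20.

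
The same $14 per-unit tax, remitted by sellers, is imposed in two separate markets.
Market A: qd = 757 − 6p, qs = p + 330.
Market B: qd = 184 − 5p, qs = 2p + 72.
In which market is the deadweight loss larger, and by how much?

Market A: pre-tax p* = $61, q* = 391; post-tax q = 379; deadweight loss = $84.
Market B: pre-tax p* = $16, q* = 104; post-tax q = 84; deadweight loss = $140.
Difference: $84 vs $140 → market B is larger by $56.

Market B, by $56.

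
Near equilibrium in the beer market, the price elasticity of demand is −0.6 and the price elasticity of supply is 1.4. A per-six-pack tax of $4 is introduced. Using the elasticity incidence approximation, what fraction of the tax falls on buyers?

Incidence ratio: buyers' share ≈ εs / (εs + |εd|) = 1.4 / (1.4 + 0.6) = 0.7.
Supply is the more elastic side, so buyers bear the larger share.

Buyers' share ≈ 0.7.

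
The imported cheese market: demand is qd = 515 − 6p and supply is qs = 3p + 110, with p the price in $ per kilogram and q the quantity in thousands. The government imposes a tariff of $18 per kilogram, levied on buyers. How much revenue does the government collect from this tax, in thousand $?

Tax revenue = $3762 thousand.

Before the tax: set 515 − 6p = 3p + 110 → p* = $45, q* = 245.
With the tax collected from buyers, demand (in seller-price terms) shifts: qd = 515 − 6(p + 18).
Solving gives q = 209 with buyers paying $51 and sellers receiving $33 (the $18 wedge).
Revenue = t · Q = 18 · 209 = $3762.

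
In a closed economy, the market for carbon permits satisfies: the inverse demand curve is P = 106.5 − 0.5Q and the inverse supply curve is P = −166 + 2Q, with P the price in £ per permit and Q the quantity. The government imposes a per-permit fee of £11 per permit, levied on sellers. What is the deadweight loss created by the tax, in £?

Inverting to Q(P) form: Qd = 213 − 2P; Qs = 0.5P + 83.
Before the tax: set 213 − 2P = 0.5P + 83 → P* = £52, Q* = 109.
With the tax collected from sellers, supply shifts: Qs = 0.5(P − 11) + 83.
New equilibrium: consumers pay £54.2, sellers receive £43.2, Q = 104.6. (Wedge: Pb − Ps = 11.)
Quantity falls by |ΔQ| = |109 − 104.6| = 4.4.
DWL = ½ · t · |ΔQ| = ½ · 11 · 4.4 = £24.2.

Deadweight loss = £24.2.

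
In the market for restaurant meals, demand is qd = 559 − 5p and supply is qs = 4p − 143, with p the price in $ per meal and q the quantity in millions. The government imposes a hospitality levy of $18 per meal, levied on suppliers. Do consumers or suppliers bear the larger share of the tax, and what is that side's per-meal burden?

Without the tax, 559 − 5p = 4p − 143 gives 9p = 702, so p* = $78 and q* = 169.
With the tax collected from suppliers, supply shifts: qs = 4(p − 18) − 143.
Solving gives q = 129 with consumers paying $86 and suppliers receiving $68 (the $18 wedge).
Per-meal burden: consumers $8, suppliers $10.
Suppliers take the larger share because supply is less price-elastic here (demand slope 5 vs supply slope 4).

Suppliers bear the larger share: $10 per meal.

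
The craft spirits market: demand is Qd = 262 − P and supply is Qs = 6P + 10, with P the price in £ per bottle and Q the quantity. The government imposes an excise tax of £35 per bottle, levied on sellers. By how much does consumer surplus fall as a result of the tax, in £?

Consumer surplus falls by £6330.

Before the tax: set 262 − P = 6P + 10 → P* = £36, Q* = 226.
With the tax collected from sellers, supply shifts: Qs = 6(P − 35) + 10.
Solving gives Q = 196 with consumers paying £66 and sellers receiving £31 (the £35 wedge).
ΔCS is the trapezoid between Q = 196 and Q = 226 of height £30: ½ · (226 + 196) · 30 = £6330.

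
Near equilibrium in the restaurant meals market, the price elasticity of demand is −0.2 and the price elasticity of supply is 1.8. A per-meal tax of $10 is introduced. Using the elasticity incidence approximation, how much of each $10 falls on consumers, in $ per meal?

Incidence ratio: consumers' share ≈ εs / (εs + |εd|) = 1.8 / (1.8 + 0.2) = 0.9.
So consumers bear ≈ 0.9 × $10 = $9; suppliers bear $1.

Consumers bear ≈ $9 per meal.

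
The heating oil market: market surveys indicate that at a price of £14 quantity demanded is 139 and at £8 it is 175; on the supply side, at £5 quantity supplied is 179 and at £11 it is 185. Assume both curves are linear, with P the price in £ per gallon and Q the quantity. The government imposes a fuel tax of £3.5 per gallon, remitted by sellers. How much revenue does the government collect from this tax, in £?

Tax revenue = £623.

Demand slope: (175 − 139)/(8 − 14) = -6, so Qd = 223 − 6P.
Supply slope: (185 − 179)/(11 − 5) = 1, so Qs = P + 174.
Without the tax, 223 − 6P = P + 174 gives 7P = 49, so P* = £7 and Q* = 181.
With the tax collected from sellers, supply shifts: Qs = (P − 3.5) + 174.
Solving gives Q = 178 with buyers paying £7.5 and sellers receiving £4 (the £3.5 wedge).
Revenue = t · Q = 3.5 · 178 = £623.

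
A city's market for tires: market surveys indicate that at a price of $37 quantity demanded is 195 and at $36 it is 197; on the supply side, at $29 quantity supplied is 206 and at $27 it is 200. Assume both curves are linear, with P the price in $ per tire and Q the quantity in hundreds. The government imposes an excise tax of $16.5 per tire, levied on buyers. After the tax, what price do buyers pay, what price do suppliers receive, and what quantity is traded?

Buyers pay $39.9; suppliers receive $23.4; quantity = 189.2.

Demand slope: (197 − 195)/(36 − 37) = -2, so Qd = 269 − 2P.
Supply slope: (200 − 206)/(27 − 29) = 3, so Qs = 3P + 119.
Before the tax: set 269 − 2P = 3P + 119 → P* = $30, Q* = 209.
With the tax collected from buyers, demand (in seller-price terms) shifts: Qd = 269 − 2(P + 16.5).
Solving gives Q = 189.2 with buyers paying $39.9 and suppliers receiving $23.4 (the $16.5 wedge).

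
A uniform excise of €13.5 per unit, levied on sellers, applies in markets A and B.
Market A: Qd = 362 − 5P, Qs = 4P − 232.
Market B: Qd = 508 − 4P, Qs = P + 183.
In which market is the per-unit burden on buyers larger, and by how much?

Market A: pre-tax P* = €66, Q* = 32; post-tax Q = 2; per-unit burden on buyers = €6.
Market B: pre-tax P* = €65, Q* = 248; post-tax Q = 237.2; per-unit burden on buyers = €2.7.
Difference: €6 vs €2.7 → market A is larger by €3.3.

Market A, by €3.3.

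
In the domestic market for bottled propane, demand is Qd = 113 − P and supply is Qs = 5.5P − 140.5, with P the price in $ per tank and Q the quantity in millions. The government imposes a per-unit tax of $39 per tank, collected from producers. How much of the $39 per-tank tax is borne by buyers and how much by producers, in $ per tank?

Before the tax: set 113 − P = 5.5P − 140.5 → P* = $39, Q* = 74.
With the tax collected from producers, supply shifts: Qs = 5.5(P − 39) − 140.5.
New equilibrium: buyers pay $72, producers receive $33, Q = 41. (Wedge: Pb − Ps = 39.)
Burden on buyers: $33; on producers: $6. (They sum to $39.)
The less price-elastic side of the market bears the larger share of a per-unit tax.

Buyers bear $33 per tank; producers bear $6 per tank.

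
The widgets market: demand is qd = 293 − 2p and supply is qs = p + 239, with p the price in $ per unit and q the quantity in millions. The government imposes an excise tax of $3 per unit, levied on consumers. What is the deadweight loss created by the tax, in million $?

Before the tax: set 293 − 2p = p + 239 → p* = $18, q* = 257.
With the tax collected from consumers, demand (in seller-price terms) shifts: qd = 293 − 2(p + 3).
New equilibrium: consumers pay $19, sellers receive $16, q = 255. (Wedge: pb − ps = 3.)
Quantity falls by |ΔQ| = |257 − 255| = 2.
DWL = ½ · t · |ΔQ| = ½ · 3 · 2 = $3.

Deadweight loss = $3 million.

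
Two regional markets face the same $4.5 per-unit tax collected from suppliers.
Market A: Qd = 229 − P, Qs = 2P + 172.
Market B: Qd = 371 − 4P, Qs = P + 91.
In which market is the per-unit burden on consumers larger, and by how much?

Market A, by $2.1.

Market A: pre-tax P* = $19, Q* = 210; post-tax Q = 207; per-unit burden on consumers = $3.
Market B: pre-tax P* = $56, Q* = 147; post-tax Q = 143.4; per-unit burden on consumers = $0.9.
Difference: $3 vs $0.9 → market A is larger by $2.1.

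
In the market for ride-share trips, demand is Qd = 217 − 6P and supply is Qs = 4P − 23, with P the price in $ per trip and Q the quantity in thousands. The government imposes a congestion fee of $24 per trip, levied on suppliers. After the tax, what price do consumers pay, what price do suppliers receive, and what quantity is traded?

Before the tax: set 217 − 6P = 4P − 23 → P* = $24, Q* = 73.
With the tax collected from suppliers, supply shifts: Qs = 4(P − 24) − 23.
New equilibrium: consumers pay $33.6, suppliers receive $9.6, Q = 15.4. (Wedge: Pb − Ps = 24.)

Consumers pay $33.6; suppliers receive $9.6; quantity = 15.4.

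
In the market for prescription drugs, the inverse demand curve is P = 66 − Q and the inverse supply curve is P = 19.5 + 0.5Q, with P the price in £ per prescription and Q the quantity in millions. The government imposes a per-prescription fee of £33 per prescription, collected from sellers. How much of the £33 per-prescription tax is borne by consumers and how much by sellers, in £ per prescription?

Inverting to Q(P) form: Qd = 66 − P; Qs = 2P − 39.
Without the tax, 66 − P = 2P − 39 gives 3P = 105, so P* = £35 and Q* = 31.
With the tax collected from sellers, supply shifts: Qs = 2(P − 33) − 39.
New equilibrium: consumers pay £57, sellers receive £24, Q = 9. (Wedge: Pb − Ps = 33.)
Burden on consumers: £22; on sellers: £11. (They sum to £33.)
The less price-elastic side of the market bears the larger share of a per-unit tax.

Consumers bear £22 per prescription; sellers bear £11 per prescription.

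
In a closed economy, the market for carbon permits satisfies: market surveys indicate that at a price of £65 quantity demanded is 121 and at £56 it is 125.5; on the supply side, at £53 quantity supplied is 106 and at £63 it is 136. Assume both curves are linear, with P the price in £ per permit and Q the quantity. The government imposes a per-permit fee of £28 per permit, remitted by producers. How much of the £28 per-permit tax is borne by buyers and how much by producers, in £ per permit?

Buyers bear £24 per permit; producers bear £4 per permit.

Demand slope: (125.5 − 121)/(56 − 65) = -0.5, so Qd = 153.5 − 0.5P.
Supply slope: (136 − 106)/(63 − 53) = 3, so Qs = 3P − 53.
Before the tax: set 153.5 − 0.5P = 3P − 53 → P* = £59, Q* = 124.
With the tax collected from producers, supply shifts: Qs = 3(P − 28) − 53.
Solving gives Q = 112 with buyers paying £83 and producers receiving £55 (the £28 wedge).
Burden on buyers: £24; on producers: £4. (They sum to £28.)
The less price-elastic side of the market bears the larger share of a per-unit tax.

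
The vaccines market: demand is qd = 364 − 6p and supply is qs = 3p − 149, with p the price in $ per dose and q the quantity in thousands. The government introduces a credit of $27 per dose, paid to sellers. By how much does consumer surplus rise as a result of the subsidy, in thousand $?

Consumer surplus rises by $441 thousand.

Before the subsidy: set 364 − 6p = 3p − 149 → p* = $57, q* = 22.
With a per-unit subsidy paid to sellers, each receives p + 27 per unit sold, so supply becomes qs = 3(p + 27) − 149.
New equilibrium: buyers pay $48, sellers receive $75, q = 76. (Wedge: pb − ps = −27.)
ΔCS is the trapezoid between Q = 76 and Q = 22 of height $9: ½ · (22 + 76) · 9 = $441.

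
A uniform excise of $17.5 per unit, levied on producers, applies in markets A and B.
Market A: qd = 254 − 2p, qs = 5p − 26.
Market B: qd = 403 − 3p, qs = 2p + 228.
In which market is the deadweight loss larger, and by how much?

Market A, by $35.

Market A: pre-tax p* = $40, q* = 174; post-tax q = 149; deadweight loss = $218.75.
Market B: pre-tax p* = $35, q* = 298; post-tax q = 277; deadweight loss = $183.75.
Difference: $218.75 vs $183.75 → market A is larger by $35.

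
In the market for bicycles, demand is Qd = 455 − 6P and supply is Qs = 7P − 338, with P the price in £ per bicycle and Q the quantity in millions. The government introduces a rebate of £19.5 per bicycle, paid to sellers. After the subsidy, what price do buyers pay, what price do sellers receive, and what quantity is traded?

Buyers pay £50.5; sellers receive £70; quantity = 152.

Before the subsidy: set 455 − 6P = 7P − 338 → P* = £61, Q* = 89.
With a per-unit subsidy paid to sellers, each receives P + 19.5 per unit sold, so supply becomes Qs = 7(P + 19.5) − 338.
Solving gives Q = 152 with buyers paying £50.5 and sellers receiving £70 (the £19.5 wedge).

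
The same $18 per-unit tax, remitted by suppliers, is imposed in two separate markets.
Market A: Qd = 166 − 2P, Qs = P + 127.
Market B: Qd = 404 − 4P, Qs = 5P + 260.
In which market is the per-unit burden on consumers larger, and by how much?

Market A: pre-tax P* = $13, Q* = 140; post-tax Q = 128; per-unit burden on consumers = $6.
Market B: pre-tax P* = $16, Q* = 340; post-tax Q = 300; per-unit burden on consumers = $10.
Difference: $6 vs $10 → market B is larger by $4.

Market B, by $4.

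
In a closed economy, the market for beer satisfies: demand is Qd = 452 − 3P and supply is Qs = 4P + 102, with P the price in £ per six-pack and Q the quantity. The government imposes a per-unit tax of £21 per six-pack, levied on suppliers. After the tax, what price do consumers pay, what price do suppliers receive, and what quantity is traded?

Consumers pay £62; suppliers receive £41; quantity = 266.

Without the tax, 452 − 3P = 4P + 102 gives 7P = 350, so P* = £50 and Q* = 302.
With the tax collected from suppliers, supply shifts: Qs = 4(P − 21) + 102.
Solving gives Q = 266 with consumers paying £62 and suppliers receiving £41 (the £21 wedge).
The less price-elastic side of the market bears the larger share of a per-unit tax.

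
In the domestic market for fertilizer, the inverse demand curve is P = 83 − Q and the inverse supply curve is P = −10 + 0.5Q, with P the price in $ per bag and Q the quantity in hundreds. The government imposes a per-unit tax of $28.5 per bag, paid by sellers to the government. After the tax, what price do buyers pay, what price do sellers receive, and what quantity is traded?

Rewrite in direct form: Qd = 83 − P and Qs = 2P + 20.
Without the tax, 83 − P = 2P + 20 gives 3P = 63, so P* = $21 and Q* = 62.
With the tax collected from sellers, supply shifts: Qs = 2(P − 28.5) + 20.
Solving gives Q = 43 with buyers paying $40 and sellers receiving $11.5 (the $28.5 wedge).

Buyers pay $40; sellers receive $11.5; quantity = 43.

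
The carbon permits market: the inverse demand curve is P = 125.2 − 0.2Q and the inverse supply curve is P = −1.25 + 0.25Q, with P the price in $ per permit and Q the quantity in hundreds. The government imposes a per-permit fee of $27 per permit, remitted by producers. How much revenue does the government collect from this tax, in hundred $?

Rewrite in direct form: Qd = 626 − 5P and Qs = 4P + 5.
Before the tax: set 626 − 5P = 4P + 5 → P* = $69, Q* = 281.
With the tax collected from producers, supply shifts: Qs = 4(P − 27) + 5.
New equilibrium: consumers pay $81, producers receive $54, Q = 221. (Wedge: Pb − Ps = 27.)
Revenue = t · Q = 27 · 221 = $5967.

Tax revenue = $5967 hundred.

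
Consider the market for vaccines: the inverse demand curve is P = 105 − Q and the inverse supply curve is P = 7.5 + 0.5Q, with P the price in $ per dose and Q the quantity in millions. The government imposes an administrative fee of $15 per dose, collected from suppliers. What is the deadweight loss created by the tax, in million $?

Inverting to Q(P) form: Qd = 105 − P; Qs = 2P − 15.
Without the tax, 105 − P = 2P − 15 gives 3P = 120, so P* = $40 and Q* = 65.
With the tax collected from suppliers, supply shifts: Qs = 2(P − 15) − 15.
New equilibrium: consumers pay $50, suppliers receive $35, Q = 55. (Wedge: Pb − Ps = 15.)
Quantity falls by |ΔQ| = |65 − 55| = 10.
DWL = ½ · t · |ΔQ| = ½ · 15 · 10 = $75.

Deadweight loss = $75 million.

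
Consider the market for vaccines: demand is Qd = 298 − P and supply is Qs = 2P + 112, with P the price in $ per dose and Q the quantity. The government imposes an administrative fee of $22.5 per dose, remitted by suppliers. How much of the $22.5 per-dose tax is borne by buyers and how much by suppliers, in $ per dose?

Before the tax: set 298 − P = 2P + 112 → P* = $62, Q* = 236.
With the tax collected from suppliers, supply shifts: Qs = 2(P − 22.5) + 112.
New equilibrium: buyers pay $77, suppliers receive $54.5, Q = 221. (Wedge: Pb − Ps = 22.5.)
Burden on buyers: $15; on suppliers: $7.5. (They sum to $22.5.)
The less price-elastic side of the market bears the larger share of a per-unit tax.

Buyers bear $15 per dose; suppliers bear $7.5 per dose.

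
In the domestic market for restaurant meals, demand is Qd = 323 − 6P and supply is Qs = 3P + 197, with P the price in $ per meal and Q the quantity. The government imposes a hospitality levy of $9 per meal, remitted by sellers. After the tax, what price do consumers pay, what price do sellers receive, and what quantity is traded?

Consumers pay $17; sellers receive $8; quantity = 221.

Before the tax: set 323 − 6P = 3P + 197 → P* = $14, Q* = 239.
With the tax collected from sellers, supply shifts: Qs = 3(P − 9) + 197.
Solving gives Q = 221 with consumers paying $17 and sellers receiving $8 (the $9 wedge).
The less price-elastic side of the market bears the larger share of a per-unit tax.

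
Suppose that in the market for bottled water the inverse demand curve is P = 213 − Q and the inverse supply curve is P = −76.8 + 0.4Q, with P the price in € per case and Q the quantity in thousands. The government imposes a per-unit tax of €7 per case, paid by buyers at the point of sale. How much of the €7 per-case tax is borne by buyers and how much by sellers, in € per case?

Buyers bear €5 per case; sellers bear €2 per case.

Rewrite in direct form: Qd = 213 − P and Qs = 2.5P + 192.
Before the tax: set 213 − P = 2.5P + 192 → P* = €6, Q* = 207.
With the tax collected from buyers, demand (in seller-price terms) shifts: Qd = 213 − (P + 7).
New equilibrium: buyers pay €11, sellers receive €4, Q = 202. (Wedge: Pb − Ps = 7.)
Burden on buyers: €5; on sellers: €2. (They sum to €7.)
The less price-elastic side of the market bears the larger share of a per-unit tax.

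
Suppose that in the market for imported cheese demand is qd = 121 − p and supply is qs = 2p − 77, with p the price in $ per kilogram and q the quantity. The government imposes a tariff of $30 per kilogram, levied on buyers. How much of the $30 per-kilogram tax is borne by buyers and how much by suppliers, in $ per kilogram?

Buyers bear $20 per kilogram; suppliers bear $10 per kilogram.

Before the tax: set 121 − p = 2p − 77 → p* = $66, q* = 55.
With the tax collected from buyers, demand (in seller-price terms) shifts: qd = 121 − (p + 30).
New equilibrium: buyers pay $86, suppliers receive $56, q = 35. (Wedge: pb − ps = 30.)
Burden on buyers: $20; on suppliers: $10. (They sum to $30.)
The less price-elastic side of the market bears the larger share of a per-unit tax.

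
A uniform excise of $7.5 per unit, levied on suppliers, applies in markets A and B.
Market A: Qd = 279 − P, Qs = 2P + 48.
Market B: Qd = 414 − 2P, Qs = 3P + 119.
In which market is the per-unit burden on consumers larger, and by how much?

Market A, by $0.5.

Market A: pre-tax P* = $77, Q* = 202; post-tax Q = 197; per-unit burden on consumers = $5.
Market B: pre-tax P* = $59, Q* = 296; post-tax Q = 287; per-unit burden on consumers = $4.5.
Difference: $5 vs $4.5 → market A is larger by $0.5.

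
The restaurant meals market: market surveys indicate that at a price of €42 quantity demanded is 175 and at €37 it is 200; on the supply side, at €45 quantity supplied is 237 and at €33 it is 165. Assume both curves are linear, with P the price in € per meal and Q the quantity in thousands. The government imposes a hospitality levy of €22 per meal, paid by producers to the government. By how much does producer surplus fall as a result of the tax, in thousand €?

Producer surplus falls by €1650 thousand.

Demand slope: (200 − 175)/(37 − 42) = -5, so Qd = 385 − 5P.
Supply slope: (165 − 237)/(33 − 45) = 6, so Qs = 6P − 33.
Before the tax: set 385 − 5P = 6P − 33 → P* = €38, Q* = 195.
With the tax collected from producers, supply shifts: Qs = 6(P − 22) − 33.
New equilibrium: consumers pay €50, producers receive €28, Q = 135. (Wedge: Pb − Ps = 22.)
ΔPS is the trapezoid between Q = 135 and Q = 195 of height €10: ½ · (195 + 135) · 10 = €1650.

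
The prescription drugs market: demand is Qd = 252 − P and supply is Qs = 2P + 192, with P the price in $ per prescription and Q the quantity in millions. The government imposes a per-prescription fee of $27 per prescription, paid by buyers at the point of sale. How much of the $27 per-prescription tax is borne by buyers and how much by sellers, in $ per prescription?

Without the tax, 252 − P = 2P + 192 gives 3P = 60, so P* = $20 and Q* = 232.
With the tax collected from buyers, demand (in seller-price terms) shifts: Qd = 252 − (P + 27).
Solving gives Q = 214 with buyers paying $38 and sellers receiving $11 (the $27 wedge).
Burden on buyers: $18; on sellers: $9. (They sum to $27.)

Buyers bear $18 per prescription; sellers bear $9 per prescription.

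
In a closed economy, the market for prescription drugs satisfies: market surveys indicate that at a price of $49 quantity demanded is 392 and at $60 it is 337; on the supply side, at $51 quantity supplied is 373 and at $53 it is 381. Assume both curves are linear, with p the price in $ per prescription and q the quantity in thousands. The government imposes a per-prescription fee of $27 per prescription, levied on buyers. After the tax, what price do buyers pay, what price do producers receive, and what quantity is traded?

Demand slope: (337 − 392)/(60 − 49) = -5, so qd = 637 − 5p.
Supply slope: (381 − 373)/(53 − 51) = 4, so qs = 4p + 169.
Before the tax: set 637 − 5p = 4p + 169 → p* = $52, q* = 377.
With the tax collected from buyers, demand (in seller-price terms) shifts: qd = 637 − 5(p + 27).
New equilibrium: buyers pay $64, producers receive $37, q = 317. (Wedge: pb − ps = 27.)

Buyers pay $64; producers receive $37; quantity = 317.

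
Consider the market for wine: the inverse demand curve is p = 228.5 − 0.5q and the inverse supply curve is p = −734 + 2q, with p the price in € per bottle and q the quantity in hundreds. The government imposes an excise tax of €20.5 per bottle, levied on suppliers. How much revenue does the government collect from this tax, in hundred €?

Tax revenue = €7724.4 hundred.

Rewrite in direct form: qd = 457 − 2p and qs = 0.5p + 367.
Before the tax: set 457 − 2p = 0.5p + 367 → p* = €36, q* = 385.
With the tax collected from suppliers, supply shifts: qs = 0.5(p − 20.5) + 367.
Solving gives q = 376.8 with consumers paying €40.1 and suppliers receiving €19.6 (the €20.5 wedge).
Revenue = t · Q = 20.5 · 376.8 = €7724.4.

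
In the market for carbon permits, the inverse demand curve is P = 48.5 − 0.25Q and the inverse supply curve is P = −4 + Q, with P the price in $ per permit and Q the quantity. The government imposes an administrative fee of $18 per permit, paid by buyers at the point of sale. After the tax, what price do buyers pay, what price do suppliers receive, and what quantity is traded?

Buyers pay $41.6; suppliers receive $23.6; quantity = 27.6.

Rewrite in direct form: Qd = 194 − 4P and Qs = P + 4.
Before the tax: set 194 − 4P = P + 4 → P* = $38, Q* = 42.
With the tax collected from buyers, demand (in seller-price terms) shifts: Qd = 194 − 4(P + 18).
New equilibrium: buyers pay $41.6, suppliers receive $23.6, Q = 27.6. (Wedge: Pb − Ps = 18.)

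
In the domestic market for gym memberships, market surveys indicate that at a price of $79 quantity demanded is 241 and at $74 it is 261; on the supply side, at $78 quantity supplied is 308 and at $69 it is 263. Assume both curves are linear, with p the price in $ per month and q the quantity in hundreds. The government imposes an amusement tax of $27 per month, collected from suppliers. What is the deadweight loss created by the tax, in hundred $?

Demand slope: (261 − 241)/(74 − 79) = -4, so qd = 557 − 4p.
Supply slope: (263 − 308)/(69 − 78) = 5, so qs = 5p − 82.
Before the tax: set 557 − 4p = 5p − 82 → p* = $71, q* = 273.
With the tax collected from suppliers, supply shifts: qs = 5(p − 27) − 82.
New equilibrium: buyers pay $86, suppliers receive $59, q = 213. (Wedge: pb − ps = 27.)
Quantity falls by |ΔQ| = |273 − 213| = 60.
DWL = ½ · t · |ΔQ| = ½ · 27 · 60 = $810.

Deadweight loss = $810 hundred.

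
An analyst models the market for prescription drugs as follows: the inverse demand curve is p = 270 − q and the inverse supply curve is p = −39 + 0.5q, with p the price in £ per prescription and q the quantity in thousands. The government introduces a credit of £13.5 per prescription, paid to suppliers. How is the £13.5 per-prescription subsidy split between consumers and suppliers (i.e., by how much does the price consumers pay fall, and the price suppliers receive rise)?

Inverting to q(p) form: qd = 270 − p; qs = 2p + 78.
Without the subsidy, 270 − p = 2p + 78 gives 3p = 192, so p* = £64 and q* = 206.
With a per-unit subsidy paid to suppliers, each receives p + 13.5 per unit sold, so supply becomes qs = 2(p + 13.5) + 78.
New equilibrium: consumers pay £55, suppliers receive £68.5, q = 215. (Wedge: pb − ps = −13.5.)
Gain to consumers: £9; to suppliers: £4.5. (They sum to £13.5.)

Consumers gain £9 per prescription; suppliers gain £4.5 per prescription.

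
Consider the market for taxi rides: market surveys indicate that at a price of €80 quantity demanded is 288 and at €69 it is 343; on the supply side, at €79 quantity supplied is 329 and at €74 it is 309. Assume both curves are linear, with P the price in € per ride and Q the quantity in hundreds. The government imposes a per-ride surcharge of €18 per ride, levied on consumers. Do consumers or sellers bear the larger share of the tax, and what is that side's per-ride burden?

Sellers bear the larger share: €10 per ride.

Demand slope: (343 − 288)/(69 − 80) = -5, so Qd = 688 − 5P.
Supply slope: (309 − 329)/(74 − 79) = 4, so Qs = 4P + 13.
Before the tax: set 688 − 5P = 4P + 13 → P* = €75, Q* = 313.
With the tax collected from consumers, demand (in seller-price terms) shifts: Qd = 688 − 5(P + 18).
New equilibrium: consumers pay €83, sellers receive €65, Q = 273. (Wedge: Pb − Ps = 18.)
Per-ride burden: consumers €8, sellers €10.
Sellers take the larger share because supply is less price-elastic here (demand slope 5 vs supply slope 4).
The less price-elastic side of the market bears the larger share of a per-unit tax.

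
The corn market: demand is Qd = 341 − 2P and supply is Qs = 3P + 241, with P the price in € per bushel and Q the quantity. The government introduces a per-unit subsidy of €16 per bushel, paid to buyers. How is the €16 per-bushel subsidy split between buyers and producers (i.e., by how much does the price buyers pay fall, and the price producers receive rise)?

Without the subsidy, 341 − 2P = 3P + 241 gives 5P = 100, so P* = €20 and Q* = 301.
With a per-unit subsidy paid to buyers, each effectively pays P − 16, so demand becomes Qd = 341 − 2(P − 16).
New equilibrium: buyers pay €10.4, producers receive €26.4, Q = 320.2. (Wedge: Pb − Ps = −16.)
Gain to buyers: €9.6; to producers: €6.4. (They sum to €16.)

Buyers gain €9.6 per bushel; producers gain €6.4 per bushel.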